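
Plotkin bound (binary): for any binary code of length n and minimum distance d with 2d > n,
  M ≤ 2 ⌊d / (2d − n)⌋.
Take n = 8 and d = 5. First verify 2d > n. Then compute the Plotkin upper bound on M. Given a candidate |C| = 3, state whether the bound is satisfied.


Plotkin bound M ≤ 4; given |C| = 3 ≤ bound (satisfied).

Check applicability: 2d = 10, n = 8.
2d − n = 2 > 0, so Plotkin applies.
Compute d/(2d−n) = 5/2 ≈ 2.5000.
⌊d/(2d−n)⌋ = 2.
Plotkin bound: M ≤ 2·2 = 4.
Given |C| = 3, check: satisfied.
This |C| is below the Plotkin bound.


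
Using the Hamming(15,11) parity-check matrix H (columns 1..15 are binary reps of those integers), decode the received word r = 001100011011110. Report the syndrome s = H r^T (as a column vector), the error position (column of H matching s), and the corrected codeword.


s = (0, 0, 1, 0)^T, error position = 2, corrected codeword c = 011100011011110

Compute s = H r^T mod 2 one row at a time:
  s_1 = 1 + 1 + 0 + 1 + 1 + 1 + 1 + 0 = 6 ≡ 0 (mod 2).
  s_2 = 1 + 0 + 0 + 0 + 1 + 1 + 1 + 0 = 4 ≡ 0 (mod 2).
  s_3 = 0 + 1 + 0 + 0 + 0 + 1 + 1 + 0 = 3 ≡ 1 (mod 2).
  s_4 = 0 + 1 + 0 + 0 + 1 + 1 + 1 + 0 = 4 ≡ 0 (mod 2).
s = (0, 0, 1, 0)^T — this equals column 2 of H (binary 0010), so error is at position 2.
Correct: flip bit 2 of r = 001100011011110 to get c = 011100011011110.


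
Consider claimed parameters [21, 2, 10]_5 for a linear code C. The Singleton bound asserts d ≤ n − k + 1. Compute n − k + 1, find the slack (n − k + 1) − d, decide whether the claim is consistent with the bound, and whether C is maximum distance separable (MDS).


Singleton RHS = n − k + 1 = 20, slack = 10, bound satisfied, not MDS.

Singleton bound: d ≤ n − k + 1.
Here n = 21, k = 2, so n − k + 1 = 20.
Given d = 10, check d ≤ 20: YES.
Slack = (n − k + 1) − d = 10.
The code is NOT MDS (slack = 10 > 0).
Description: the claimed parameters are [21, 2, 10]_5; such a code would be non-MDS.


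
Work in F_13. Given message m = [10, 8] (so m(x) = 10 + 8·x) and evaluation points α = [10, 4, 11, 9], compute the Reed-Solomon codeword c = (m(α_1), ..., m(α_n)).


c = [12, 3, 7, 4]

Message polynomial: m(x) = 10 + 8·x (mod 13).
For each evaluation point α_i, compute m(α_i) mod 13:
  α_1 = 10: Horner steps 8 → 12, so m(10) = 12.
  α_2 = 4: Horner steps 8 → 3, so m(4) = 3.
  α_3 = 11: Horner steps 8 → 7, so m(11) = 7.
  α_4 = 9: Horner steps 8 → 4, so m(9) = 4.
Codeword c = [12, 3, 7, 4] ∈ F_13^4.


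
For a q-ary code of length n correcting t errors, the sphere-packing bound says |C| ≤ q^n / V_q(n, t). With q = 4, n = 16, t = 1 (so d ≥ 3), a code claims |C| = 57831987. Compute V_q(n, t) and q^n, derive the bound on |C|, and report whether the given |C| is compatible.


V_q(n, t) = 49, q^n = 4294967296, Hamming bound = 87652393, |C| = 57831987 ≤ bound (satisfied).

Step 1: Compute V_q(n, t) = Σ_{j=0}^1 C(n, j) (q−1)^j.
  j = 0: C(16,0)·(3)^0 = 1·1 = 1.
  j = 1: C(16,1)·(3)^1 = 16·3 = 48.
  V_q(n, t) = 1 + 48 = 49.
Step 2: q^n = 4^16 = 4294967296.
Step 3: Hamming bound ⌊q^n / V_q(n,t)⌋ = ⌊4294967296/49⌋ = 87652393.
Step 4: Compare |C| = 57831987 to 87652393: satisfied.
The claimed |C| lies below the Hamming bound.


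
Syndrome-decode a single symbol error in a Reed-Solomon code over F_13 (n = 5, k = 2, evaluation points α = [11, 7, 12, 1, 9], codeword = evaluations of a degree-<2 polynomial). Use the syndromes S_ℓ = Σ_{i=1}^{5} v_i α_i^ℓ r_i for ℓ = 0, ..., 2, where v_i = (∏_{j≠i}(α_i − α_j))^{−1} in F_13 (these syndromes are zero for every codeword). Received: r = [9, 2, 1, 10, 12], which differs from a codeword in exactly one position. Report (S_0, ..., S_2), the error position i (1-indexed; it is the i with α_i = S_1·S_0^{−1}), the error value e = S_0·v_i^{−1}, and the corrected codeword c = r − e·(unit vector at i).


S = (6, 6, 6), error at position 4, error magnitude e = 12, c = [9, 2, 1, 11, 12].

Step 1: column multipliers v_i = (∏_{j≠i}(α_i − α_j))^{−1} mod 13.
  i = 1 (α = 11): (11−7)(11−12)(11−1)(11−9) = 4·(−1)·10·2 = −80 ≡ 11, so v_1 = 11^{−1} = 6 (mod 13).
  i = 2 (α = 7): (7−11)(7−12)(7−1)(7−9) = (−4)·(−5)·6·(−2) = −240 ≡ 7, so v_2 = 7^{−1} = 2 (mod 13).
  i = 3 (α = 12): (12−11)(12−7)(12−1)(12−9) = 1·5·11·3 = 165 ≡ 9, so v_3 = 9^{−1} = 3 (mod 13).
  i = 4 (α = 1): (1−11)(1−7)(1−12)(1−9) = (−10)·(−6)·(−11)·(−8) = 5280 ≡ 2, so v_4 = 2^{−1} = 7 (mod 13).
  i = 5 (α = 9): (9−11)(9−7)(9−12)(9−1) = (−2)·2·(−3)·8 = 96 ≡ 5, so v_5 = 5^{−1} = 8 (mod 13).
  v = [6, 2, 3, 7, 8].
Step 2: syndromes of r = [9, 2, 1, 10, 12] (all sums mod 13).
  S_0 = Σ v_i r_i = 6·9 + 2·2 + 3·1 + 7·10 + 8·12 = 227 ≡ 6.
  S_1 = Σ v_i α_i r_i = 6·11·9 + 2·7·2 + 3·12·1 + 7·1·10 + 8·9·12 = 1592 ≡ 6.
  α_i^2 mod 13 = [4, 10, 1, 1, 3].
  S_2 = Σ v_i α_i^2 r_i = 6·4·9 + 2·10·2 + 3·1·1 + 7·1·10 + 8·3·12 = 617 ≡ 6.
  S = (6, 6, 6) ≠ 0, so r is not a codeword (an error is present).
Step 3: locate the error. For a single error e at position i, S_ℓ = v_i·e·α_i^ℓ, so α_err = S_1/S_0.
  S_0^{−1} = 6^{−1} = 11 (mod 13), so α_err = 6·11 = 66 ≡ 1 = α_4. Error position i = 4.
  Consistency check: S_2/S_1 = 6·11 = 66 ≡ 1 = α_err ✓ (single-error assumption holds).
Step 4: error magnitude e = S_0/v_4 = S_0·∏_{j≠4}(α_4 − α_j) = 6·2 = 12 ≡ 12 (mod 13).
Step 5: correct position 4: c_4 = r_4 − e = 10 − 12 ≡ 11 (mod 13). Hence c = [9, 2, 1, 11, 12].
  Check: interpolating c through the α_i gives m(x) = 6 + 5·x (degree < 2) with m(α_i) = c_i for every i, so c is indeed a codeword.


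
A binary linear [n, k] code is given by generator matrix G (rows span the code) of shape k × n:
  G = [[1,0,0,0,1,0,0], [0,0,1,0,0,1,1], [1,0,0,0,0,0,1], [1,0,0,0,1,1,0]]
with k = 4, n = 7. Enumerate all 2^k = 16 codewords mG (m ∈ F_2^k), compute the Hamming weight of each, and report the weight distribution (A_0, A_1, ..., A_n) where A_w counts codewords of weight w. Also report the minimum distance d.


Weight distribution: A_0 = 1, A_1 = 1, A_2 = 6, A_3 = 6, A_4 = 1, A_5 = 1. Minimum distance d = 1.

Enumerate all 2^4 = 16 messages m ∈ F_2^4.
For each, compute codeword c = mG in F_2^7, then tally its weight.
  m = 0000 → c = 0000000, weight = 0.
  m = 1000 → c = 1000100, weight = 2.
  m = 0100 → c = 0010011, weight = 3.
  m = 1100 → c = 1010111, weight = 5.
  m = 0010 → c = 1000001, weight = 2.
  m = 1010 → c = 0000101, weight = 2.
  m = 0110 → c = 1010010, weight = 3.
  m = 1110 → c = 0010110, weight = 3.
  m = 0001 → c = 1000110, weight = 3.
  m = 1001 → c = 0000010, weight = 1.
  m = 0101 → c = 1010101, weight = 4.
  m = 1101 → c = 0010001, weight = 2.
  m = 0011 → c = 0000111, weight = 3.
  m = 1011 → c = 1000011, weight = 3.
  m = 0111 → c = 0010100, weight = 2.
  m = 1111 → c = 1010000, weight = 2.
Tally weights:
  weight 0: 1 codewords.
  weight 1: 1 codewords.
  weight 2: 6 codewords.
  weight 3: 6 codewords.
  weight 4: 1 codewords.
  weight 5: 1 codewords.
Minimum distance d = smallest w > 0 with A_w > 0 = 1.
Sanity: Σ A_w = 16 = 2^4 = 16 ✓.


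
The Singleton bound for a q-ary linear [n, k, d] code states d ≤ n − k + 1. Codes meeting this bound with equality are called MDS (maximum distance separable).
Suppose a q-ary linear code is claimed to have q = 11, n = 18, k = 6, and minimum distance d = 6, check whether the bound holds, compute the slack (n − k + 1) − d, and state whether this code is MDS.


Singleton RHS = n − k + 1 = 13, slack = 7, bound satisfied, not MDS.

Singleton bound: d ≤ n − k + 1.
Here n = 18, k = 6, so n − k + 1 = 13.
Given d = 6, check d ≤ 13: YES.
Slack = (n − k + 1) − d = 7.
The code is NOT MDS (slack = 7 > 0).
Description: the claimed parameters are [18, 6, 6]_11; such a code would be non-MDS.


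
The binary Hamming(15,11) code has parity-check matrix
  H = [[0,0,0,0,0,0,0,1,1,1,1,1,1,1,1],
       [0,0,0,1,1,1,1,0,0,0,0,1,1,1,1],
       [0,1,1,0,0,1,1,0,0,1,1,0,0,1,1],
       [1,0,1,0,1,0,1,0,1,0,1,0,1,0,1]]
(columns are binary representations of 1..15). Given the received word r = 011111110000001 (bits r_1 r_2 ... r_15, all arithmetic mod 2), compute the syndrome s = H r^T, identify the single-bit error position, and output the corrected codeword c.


s = (0, 1, 1, 0)^T, error position = 6, corrected codeword c = 011110110000001

Compute s = H r^T mod 2 one row at a time:
  s_1 = 1 + 0 + 0 + 0 + 0 + 0 + 0 + 1 = 2 ≡ 0 (mod 2).
  s_2 = 1 + 1 + 1 + 1 + 0 + 0 + 0 + 1 = 5 ≡ 1 (mod 2).
  s_3 = 1 + 1 + 1 + 1 + 0 + 0 + 0 + 1 = 5 ≡ 1 (mod 2).
  s_4 = 0 + 1 + 1 + 1 + 0 + 0 + 0 + 1 = 4 ≡ 0 (mod 2).
s = (0, 1, 1, 0)^T — this equals column 6 of H (binary 0110), so error is at position 6.
Correct: flip bit 6 of r = 011111110000001 to get c = 011110110000001.


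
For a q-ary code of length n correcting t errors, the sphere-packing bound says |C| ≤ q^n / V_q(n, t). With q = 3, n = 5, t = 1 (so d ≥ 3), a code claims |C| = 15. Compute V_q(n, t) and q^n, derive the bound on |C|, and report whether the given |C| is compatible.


V_q(n, t) = 11, q^n = 243, Hamming bound = 22, |C| = 15 ≤ bound (satisfied).

Step 1: Compute V_q(n, t) = Σ_{j=0}^1 C(n, j) (q−1)^j.
  j = 0: C(5,0)·(2)^0 = 1·1 = 1.
  j = 1: C(5,1)·(2)^1 = 5·2 = 10.
  V_q(n, t) = 1 + 10 = 11.
Step 2: q^n = 3^5 = 243.
Step 3: Hamming bound ⌊q^n / V_q(n,t)⌋ = ⌊243/11⌋ = 22.
Step 4: Compare |C| = 15 to 22: satisfied.
The claimed |C| lies below the Hamming bound.


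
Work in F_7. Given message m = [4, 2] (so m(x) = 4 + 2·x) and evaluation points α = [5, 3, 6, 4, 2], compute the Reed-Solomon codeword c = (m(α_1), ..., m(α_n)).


c = [0, 3, 2, 5, 1]

Message polynomial: m(x) = 4 + 2·x (mod 7).
For each evaluation point α_i, compute m(α_i) mod 7:
  α_1 = 5: Horner steps 2 → 0, so m(5) = 0.
  α_2 = 3: Horner steps 2 → 3, so m(3) = 3.
  α_3 = 6: Horner steps 2 → 2, so m(6) = 2.
  α_4 = 4: Horner steps 2 → 5, so m(4) = 5.
  α_5 = 2: Horner steps 2 → 1, so m(2) = 1.
Codeword c = [0, 3, 2, 5, 1] ∈ F_7^5.


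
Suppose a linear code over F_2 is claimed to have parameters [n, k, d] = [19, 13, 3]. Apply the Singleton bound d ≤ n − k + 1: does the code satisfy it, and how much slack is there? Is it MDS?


Singleton RHS = n − k + 1 = 7, slack = 4, bound satisfied, not MDS.

Singleton bound: d ≤ n − k + 1.
Here n = 19, k = 13, so n − k + 1 = 7.
Given d = 3, check d ≤ 7: YES.
Slack = (n − k + 1) − d = 4.
The code is NOT MDS (slack = 4 > 0).
Description: the claimed parameters are [19, 13, 3]_2; such a code would be non-MDS.


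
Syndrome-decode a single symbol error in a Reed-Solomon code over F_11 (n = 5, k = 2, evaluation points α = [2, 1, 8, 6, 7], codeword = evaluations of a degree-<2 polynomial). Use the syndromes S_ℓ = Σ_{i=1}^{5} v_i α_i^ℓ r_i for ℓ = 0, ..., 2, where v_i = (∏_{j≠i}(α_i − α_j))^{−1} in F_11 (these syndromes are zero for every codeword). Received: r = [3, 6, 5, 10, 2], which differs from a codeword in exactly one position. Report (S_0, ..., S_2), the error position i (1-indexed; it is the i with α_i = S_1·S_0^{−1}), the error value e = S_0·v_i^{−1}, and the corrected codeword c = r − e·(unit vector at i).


S = (5, 10, 9), error at position 1, error magnitude e = 5, c = [9, 6, 5, 10, 2].

Step 1: column multipliers v_i = (∏_{j≠i}(α_i − α_j))^{−1} mod 11.
  i = 1 (α = 2): (2−1)(2−8)(2−6)(2−7) = 1·(−6)·(−4)·(−5) = −120 ≡ 1, so v_1 = 1^{−1} = 1 (mod 11).
  i = 2 (α = 1): (1−2)(1−8)(1−6)(1−7) = (−1)·(−7)·(−5)·(−6) = 210 ≡ 1, so v_2 = 1^{−1} = 1 (mod 11).
  i = 3 (α = 8): (8−2)(8−1)(8−6)(8−7) = 6·7·2·1 = 84 ≡ 7, so v_3 = 7^{−1} = 8 (mod 11).
  i = 4 (α = 6): (6−2)(6−1)(6−8)(6−7) = 4·5·(−2)·(−1) = 40 ≡ 7, so v_4 = 7^{−1} = 8 (mod 11).
  i = 5 (α = 7): (7−2)(7−1)(7−8)(7−6) = 5·6·(−1)·1 = −30 ≡ 3, so v_5 = 3^{−1} = 4 (mod 11).
  v = [1, 1, 8, 8, 4].
Step 2: syndromes of r = [3, 6, 5, 10, 2] (all sums mod 11).
  S_0 = Σ v_i r_i = 1·3 + 1·6 + 8·5 + 8·10 + 4·2 = 137 ≡ 5.
  S_1 = Σ v_i α_i r_i = 1·2·3 + 1·1·6 + 8·8·5 + 8·6·10 + 4·7·2 = 868 ≡ 10.
  α_i^2 mod 11 = [4, 1, 9, 3, 5].
  S_2 = Σ v_i α_i^2 r_i = 1·4·3 + 1·1·6 + 8·9·5 + 8·3·10 + 4·5·2 = 658 ≡ 9.
  S = (5, 10, 9) ≠ 0, so r is not a codeword (an error is present).
Step 3: locate the error. For a single error e at position i, S_ℓ = v_i·e·α_i^ℓ, so α_err = S_1/S_0.
  S_0^{−1} = 5^{−1} = 9 (mod 11), so α_err = 10·9 = 90 ≡ 2 = α_1. Error position i = 1.
  Consistency check: S_2/S_1 = 9·10 = 90 ≡ 2 = α_err ✓ (single-error assumption holds).
Step 4: error magnitude e = S_0/v_1 = S_0·∏_{j≠1}(α_1 − α_j) = 5·1 = 5 ≡ 5 (mod 11).
Step 5: correct position 1: c_1 = r_1 − e = 3 − 5 ≡ 9 (mod 11). Hence c = [9, 6, 5, 10, 2].
  Check: interpolating c through the α_i gives m(x) = 3 + 3·x (degree < 2) with m(α_i) = c_i for every i, so c is indeed a codeword.


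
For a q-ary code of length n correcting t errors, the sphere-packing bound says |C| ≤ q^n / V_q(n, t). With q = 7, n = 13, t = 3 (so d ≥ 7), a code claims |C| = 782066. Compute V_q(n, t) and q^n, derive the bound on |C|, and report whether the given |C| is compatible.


V_q(n, t) = 64663, q^n = 96889010407, Hamming bound = 1498368, |C| = 782066 ≤ bound (satisfied).

Step 1: Compute V_q(n, t) = Σ_{j=0}^3 C(n, j) (q−1)^j.
  j = 0: C(13,0)·(6)^0 = 1·1 = 1.
  j = 1: C(13,1)·(6)^1 = 13·6 = 78.
  j = 2: C(13,2)·(6)^2 = 78·36 = 2808.
  j = 3: C(13,3)·(6)^3 = 286·216 = 61776.
  V_q(n, t) = 1 + 78 + 2808 + 61776 = 64663.
Step 2: q^n = 7^13 = 96889010407.
Step 3: Hamming bound ⌊q^n / V_q(n,t)⌋ = ⌊96889010407/64663⌋ = 1498368.
Step 4: Compare |C| = 782066 to 1498368: satisfied.
The claimed |C| lies below the Hamming bound.


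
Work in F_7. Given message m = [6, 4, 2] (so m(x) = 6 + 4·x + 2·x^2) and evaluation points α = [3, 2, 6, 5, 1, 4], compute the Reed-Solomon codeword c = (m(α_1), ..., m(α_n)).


c = [1, 1, 4, 6, 5, 5]

Message polynomial: m(x) = 6 + 4·x + 2·x^2 (mod 7).
For each evaluation point α_i, compute m(α_i) mod 7:
  α_1 = 3: Horner steps 2 → 3 → 1, so m(3) = 1.
  α_2 = 2: Horner steps 2 → 1 → 1, so m(2) = 1.
  α_3 = 6: Horner steps 2 → 2 → 4, so m(6) = 4.
  α_4 = 5: Horner steps 2 → 0 → 6, so m(5) = 6.
  α_5 = 1: Horner steps 2 → 6 → 5, so m(1) = 5.
  α_6 = 4: Horner steps 2 → 5 → 5, so m(4) = 5.
Codeword c = [1, 1, 4, 6, 5, 5] ∈ F_7^6.


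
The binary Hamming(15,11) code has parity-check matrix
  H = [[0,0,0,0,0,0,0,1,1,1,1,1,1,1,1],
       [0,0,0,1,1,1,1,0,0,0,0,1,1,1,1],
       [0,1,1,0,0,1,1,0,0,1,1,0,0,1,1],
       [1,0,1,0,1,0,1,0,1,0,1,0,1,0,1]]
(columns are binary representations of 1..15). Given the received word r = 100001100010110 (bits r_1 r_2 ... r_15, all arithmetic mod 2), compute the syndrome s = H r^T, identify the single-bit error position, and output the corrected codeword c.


s = (1, 0, 0, 0)^T, error position = 8, corrected codeword c = 100001110010110

Compute s = H r^T mod 2 one row at a time:
  s_1 = 0 + 0 + 0 + 1 + 0 + 1 + 1 + 0 = 3 ≡ 1 (mod 2).
  s_2 = 0 + 0 + 1 + 1 + 0 + 1 + 1 + 0 = 4 ≡ 0 (mod 2).
  s_3 = 0 + 0 + 1 + 1 + 0 + 1 + 1 + 0 = 4 ≡ 0 (mod 2).
  s_4 = 1 + 0 + 0 + 1 + 0 + 1 + 1 + 0 = 4 ≡ 0 (mod 2).
s = (1, 0, 0, 0)^T — this equals column 8 of H (binary 1000), so error is at position 8.
Correct: flip bit 8 of r = 100001100010110 to get c = 100001110010110.


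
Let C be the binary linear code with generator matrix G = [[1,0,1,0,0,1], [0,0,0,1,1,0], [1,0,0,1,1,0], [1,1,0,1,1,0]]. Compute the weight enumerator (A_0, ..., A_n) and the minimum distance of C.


Weight distribution: A_0 = 1, A_1 = 2, A_2 = 3, A_3 = 4, A_4 = 3, A_5 = 2, A_6 = 1. Minimum distance d = 1.

Enumerate all 2^4 = 16 messages m ∈ F_2^4.
For each, compute codeword c = mG in F_2^6, then tally its weight.
  m = 0000 → c = 000000, weight = 0.
  m = 1000 → c = 101001, weight = 3.
  m = 0100 → c = 000110, weight = 2.
  m = 1100 → c = 101111, weight = 5.
  m = 0010 → c = 100110, weight = 3.
  m = 1010 → c = 001111, weight = 4.
  m = 0110 → c = 100000, weight = 1.
  m = 1110 → c = 001001, weight = 2.
  m = 0001 → c = 110110, weight = 4.
  m = 1001 → c = 011111, weight = 5.
  m = 0101 → c = 110000, weight = 2.
  m = 1101 → c = 011001, weight = 3.
  m = 0011 → c = 010000, weight = 1.
  m = 1011 → c = 111001, weight = 4.
  m = 0111 → c = 010110, weight = 3.
  m = 1111 → c = 111111, weight = 6.
Tally weights:
  weight 0: 1 codewords.
  weight 1: 2 codewords.
  weight 2: 3 codewords.
  weight 3: 4 codewords.
  weight 4: 3 codewords.
  weight 5: 2 codewords.
  weight 6: 1 codewords.
Minimum distance d = smallest w > 0 with A_w > 0 = 1.
Sanity: Σ A_w = 16 = 2^4 = 16 ✓.


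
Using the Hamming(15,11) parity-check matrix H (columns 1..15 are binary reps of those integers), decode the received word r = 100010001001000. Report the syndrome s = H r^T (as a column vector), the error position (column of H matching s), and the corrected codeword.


s = (0, 0, 0, 1)^T, error position = 1, corrected codeword c = 000010001001000

Compute s = H r^T mod 2 one row at a time:
  s_1 = 0 + 1 + 0 + 0 + 1 + 0 + 0 + 0 = 2 ≡ 0 (mod 2).
  s_2 = 0 + 1 + 0 + 0 + 1 + 0 + 0 + 0 = 2 ≡ 0 (mod 2).
  s_3 = 0 + 0 + 0 + 0 + 0 + 0 + 0 + 0 = 0 ≡ 0 (mod 2).
  s_4 = 1 + 0 + 1 + 0 + 1 + 0 + 0 + 0 = 3 ≡ 1 (mod 2).
s = (0, 0, 0, 1)^T — this equals column 1 of H (binary 0001), so error is at position 1.
Correct: flip bit 1 of r = 100010001001000 to get c = 000010001001000.


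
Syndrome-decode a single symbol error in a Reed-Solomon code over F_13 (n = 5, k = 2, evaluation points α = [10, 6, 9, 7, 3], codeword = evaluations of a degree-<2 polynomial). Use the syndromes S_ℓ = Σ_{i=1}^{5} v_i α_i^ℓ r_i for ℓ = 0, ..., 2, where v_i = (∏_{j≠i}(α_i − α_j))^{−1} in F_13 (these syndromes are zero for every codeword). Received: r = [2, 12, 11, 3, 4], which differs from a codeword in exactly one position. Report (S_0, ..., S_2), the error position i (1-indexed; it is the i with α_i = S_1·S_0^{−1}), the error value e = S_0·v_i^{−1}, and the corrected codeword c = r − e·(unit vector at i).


S = (3, 9, 1), error at position 5, error magnitude e = 4, c = [2, 12, 11, 3, 0].

Step 1: column multipliers v_i = (∏_{j≠i}(α_i − α_j))^{−1} mod 13.
  i = 1 (α = 10): (10−6)(10−9)(10−7)(10−3) = 4·1·3·7 = 84 ≡ 6, so v_1 = 6^{−1} = 11 (mod 13).
  i = 2 (α = 6): (6−10)(6−9)(6−7)(6−3) = (−4)·(−3)·(−1)·3 = −36 ≡ 3, so v_2 = 3^{−1} = 9 (mod 13).
  i = 3 (α = 9): (9−10)(9−6)(9−7)(9−3) = (−1)·3·2·6 = −36 ≡ 3, so v_3 = 3^{−1} = 9 (mod 13).
  i = 4 (α = 7): (7−10)(7−6)(7−9)(7−3) = (−3)·1·(−2)·4 = 24 ≡ 11, so v_4 = 11^{−1} = 6 (mod 13).
  i = 5 (α = 3): (3−10)(3−6)(3−9)(3−7) = (−7)·(−3)·(−6)·(−4) = 504 ≡ 10, so v_5 = 10^{−1} = 4 (mod 13).
  v = [11, 9, 9, 6, 4].
Step 2: syndromes of r = [2, 12, 11, 3, 4] (all sums mod 13).
  S_0 = Σ v_i r_i = 11·2 + 9·12 + 9·11 + 6·3 + 4·4 = 263 ≡ 3.
  S_1 = Σ v_i α_i r_i = 11·10·2 + 9·6·12 + 9·9·11 + 6·7·3 + 4·3·4 = 1933 ≡ 9.
  α_i^2 mod 13 = [9, 10, 3, 10, 9].
  S_2 = Σ v_i α_i^2 r_i = 11·9·2 + 9·10·12 + 9·3·11 + 6·10·3 + 4·9·4 = 1899 ≡ 1.
  S = (3, 9, 1) ≠ 0, so r is not a codeword (an error is present).
Step 3: locate the error. For a single error e at position i, S_ℓ = v_i·e·α_i^ℓ, so α_err = S_1/S_0.
  S_0^{−1} = 3^{−1} = 9 (mod 13), so α_err = 9·9 = 81 ≡ 3 = α_5. Error position i = 5.
  Consistency check: S_2/S_1 = 1·3 = 3 ≡ 3 = α_err ✓ (single-error assumption holds).
Step 4: error magnitude e = S_0/v_5 = S_0·∏_{j≠5}(α_5 − α_j) = 3·10 = 30 ≡ 4 (mod 13).
Step 5: correct position 5: c_5 = r_5 − e = 4 − 4 ≡ 0 (mod 13). Hence c = [2, 12, 11, 3, 0].
  Check: interpolating c through the α_i gives m(x) = 1 + 4·x (degree < 2) with m(α_i) = c_i for every i, so c is indeed a codeword.


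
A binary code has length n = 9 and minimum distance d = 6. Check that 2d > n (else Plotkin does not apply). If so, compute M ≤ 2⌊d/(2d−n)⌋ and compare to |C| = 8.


Plotkin bound M ≤ 4; given |C| = 8 > bound (violated).

Check applicability: 2d = 12, n = 9.
2d − n = 3 > 0, so Plotkin applies.
Compute d/(2d−n) = 6/3 ≈ 2.0000.
⌊d/(2d−n)⌋ = 2.
Plotkin bound: M ≤ 2·2 = 4.
Given |C| = 8, check: VIOLATED.
This |C| is above the Plotkin bound, so no binary code with n = 9, d = 6 and 8 codewords exists.


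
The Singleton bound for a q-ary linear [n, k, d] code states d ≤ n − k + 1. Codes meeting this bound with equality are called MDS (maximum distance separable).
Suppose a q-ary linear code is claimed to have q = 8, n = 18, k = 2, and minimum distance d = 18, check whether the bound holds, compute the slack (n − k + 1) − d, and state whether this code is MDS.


Singleton RHS = n − k + 1 = 17, slack = -1, bound violated (no such code; not MDS).

Singleton bound: d ≤ n − k + 1.
Here n = 18, k = 2, so n − k + 1 = 17.
Given d = 18, check d ≤ 17: NO.
Slack = (n − k + 1) − d = -1.
The slack is negative: d = 18 exceeds n − k + 1 = 17 by 1, so the Singleton bound is violated and no linear [18, 2, 18]_8 code can exist. In particular it is not MDS (MDS requires d = n − k + 1 exactly).
Description: the claimed parameters are [18, 2, 18]_8; such a code would be impossible (violates the Singleton bound).


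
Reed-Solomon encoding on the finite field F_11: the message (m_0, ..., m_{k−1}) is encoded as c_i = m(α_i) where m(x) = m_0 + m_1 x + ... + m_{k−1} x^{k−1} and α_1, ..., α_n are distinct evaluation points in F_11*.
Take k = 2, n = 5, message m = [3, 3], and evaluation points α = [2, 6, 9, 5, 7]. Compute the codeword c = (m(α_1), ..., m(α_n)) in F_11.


c = [9, 10, 8, 7, 2]

Message polynomial: m(x) = 3 + 3·x (mod 11).
For each evaluation point α_i, compute m(α_i) mod 11:
  α_1 = 2: Horner steps 3 → 9, so m(2) = 9.
  α_2 = 6: Horner steps 3 → 10, so m(6) = 10.
  α_3 = 9: Horner steps 3 → 8, so m(9) = 8.
  α_4 = 5: Horner steps 3 → 7, so m(5) = 7.
  α_5 = 7: Horner steps 3 → 2, so m(7) = 2.
Codeword c = [9, 10, 8, 7, 2] ∈ F_11^5.


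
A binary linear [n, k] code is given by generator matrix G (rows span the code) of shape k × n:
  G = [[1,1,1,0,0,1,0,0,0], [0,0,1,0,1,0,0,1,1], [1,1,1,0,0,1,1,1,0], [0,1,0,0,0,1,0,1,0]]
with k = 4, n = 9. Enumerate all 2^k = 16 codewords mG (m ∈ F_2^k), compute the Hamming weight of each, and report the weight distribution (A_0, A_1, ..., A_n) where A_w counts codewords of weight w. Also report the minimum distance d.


Weight distribution: A_0 = 1, A_2 = 1, A_3 = 5, A_4 = 3, A_5 = 2, A_6 = 3, A_7 = 1. Minimum distance d = 2.

Enumerate all 2^4 = 16 messages m ∈ F_2^4.
For each, compute codeword c = mG in F_2^9, then tally its weight.
  m = 0000 → c = 000000000, weight = 0.
  m = 1000 → c = 111001000, weight = 4.
  m = 0100 → c = 001010011, weight = 4.
  m = 1100 → c = 110011011, weight = 6.
  m = 0010 → c = 111001110, weight = 6.
  m = 1010 → c = 000000110, weight = 2.
  m = 0110 → c = 110011101, weight = 6.
  m = 1110 → c = 001010101, weight = 4.
  m = 0001 → c = 010001010, weight = 3.
  m = 1001 → c = 101000010, weight = 3.
  m = 0101 → c = 011011001, weight = 5.
  m = 1101 → c = 100010001, weight = 3.
  m = 0011 → c = 101000100, weight = 3.
  m = 1011 → c = 010001100, weight = 3.
  m = 0111 → c = 100010111, weight = 5.
  m = 1111 → c = 011011111, weight = 7.
Tally weights:
  weight 0: 1 codewords.
  weight 2: 1 codewords.
  weight 3: 5 codewords.
  weight 4: 3 codewords.
  weight 5: 2 codewords.
  weight 6: 3 codewords.
  weight 7: 1 codewords.
Minimum distance d = smallest w > 0 with A_w > 0 = 2.
Sanity: Σ A_w = 16 = 2^4 = 16 ✓.


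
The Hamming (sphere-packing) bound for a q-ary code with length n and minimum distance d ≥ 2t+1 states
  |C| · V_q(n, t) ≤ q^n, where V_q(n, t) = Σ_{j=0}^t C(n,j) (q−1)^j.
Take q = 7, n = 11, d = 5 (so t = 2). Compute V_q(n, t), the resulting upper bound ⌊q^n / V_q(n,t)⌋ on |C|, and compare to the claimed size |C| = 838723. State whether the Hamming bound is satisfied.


V_q(n, t) = 2047, q^n = 1977326743, Hamming bound = 965963, |C| = 838723 ≤ bound (satisfied).

Step 1: Compute V_q(n, t) = Σ_{j=0}^2 C(n, j) (q−1)^j.
  j = 0: C(11,0)·(6)^0 = 1·1 = 1.
  j = 1: C(11,1)·(6)^1 = 11·6 = 66.
  j = 2: C(11,2)·(6)^2 = 55·36 = 1980.
  V_q(n, t) = 1 + 66 + 1980 = 2047.
Step 2: q^n = 7^11 = 1977326743.
Step 3: Hamming bound ⌊q^n / V_q(n,t)⌋ = ⌊1977326743/2047⌋ = 965963.
Step 4: Compare |C| = 838723 to 965963: satisfied.
The claimed |C| lies below the Hamming bound.


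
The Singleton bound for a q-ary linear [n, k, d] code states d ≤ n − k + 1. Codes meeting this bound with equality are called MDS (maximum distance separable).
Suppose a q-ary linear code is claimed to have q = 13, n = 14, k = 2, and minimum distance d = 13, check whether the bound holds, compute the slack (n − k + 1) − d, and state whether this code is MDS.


Singleton RHS = n − k + 1 = 13, slack = 0, bound satisfied, MDS.

Singleton bound: d ≤ n − k + 1.
Here n = 14, k = 2, so n − k + 1 = 13.
Given d = 13, check d ≤ 13: YES.
Slack = (n − k + 1) − d = 0.
The code is MDS (slack = 0).
Description: the claimed parameters are [14, 2, 13]_13; such a code would be MDS (meets Singleton bound).


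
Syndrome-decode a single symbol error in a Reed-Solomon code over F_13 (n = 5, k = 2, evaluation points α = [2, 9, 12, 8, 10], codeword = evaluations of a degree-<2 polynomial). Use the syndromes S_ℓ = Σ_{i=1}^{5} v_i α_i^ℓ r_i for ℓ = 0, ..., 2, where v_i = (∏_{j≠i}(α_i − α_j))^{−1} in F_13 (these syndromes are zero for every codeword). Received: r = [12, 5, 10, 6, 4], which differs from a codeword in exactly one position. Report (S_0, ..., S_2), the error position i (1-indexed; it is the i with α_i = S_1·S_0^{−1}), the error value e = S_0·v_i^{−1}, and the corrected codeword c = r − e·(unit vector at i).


S = (10, 3, 10), error at position 3, error magnitude e = 8, c = [12, 5, 2, 6, 4].

Step 1: column multipliers v_i = (∏_{j≠i}(α_i − α_j))^{−1} mod 13.
  i = 1 (α = 2): (2−9)(2−12)(2−8)(2−10) = (−7)·(−10)·(−6)·(−8) = 3360 ≡ 6, so v_1 = 6^{−1} = 11 (mod 13).
  i = 2 (α = 9): (9−2)(9−12)(9−8)(9−10) = 7·(−3)·1·(−1) = 21 ≡ 8, so v_2 = 8^{−1} = 5 (mod 13).
  i = 3 (α = 12): (12−2)(12−9)(12−8)(12−10) = 10·3·4·2 = 240 ≡ 6, so v_3 = 6^{−1} = 11 (mod 13).
  i = 4 (α = 8): (8−2)(8−9)(8−12)(8−10) = 6·(−1)·(−4)·(−2) = −48 ≡ 4, so v_4 = 4^{−1} = 10 (mod 13).
  i = 5 (α = 10): (10−2)(10−9)(10−12)(10−8) = 8·1·(−2)·2 = −32 ≡ 7, so v_5 = 7^{−1} = 2 (mod 13).
  v = [11, 5, 11, 10, 2].
Step 2: syndromes of r = [12, 5, 10, 6, 4] (all sums mod 13).
  S_0 = Σ v_i r_i = 11·12 + 5·5 + 11·10 + 10·6 + 2·4 = 335 ≡ 10.
  S_1 = Σ v_i α_i r_i = 11·2·12 + 5·9·5 + 11·12·10 + 10·8·6 + 2·10·4 = 2369 ≡ 3.
  α_i^2 mod 13 = [4, 3, 1, 12, 9].
  S_2 = Σ v_i α_i^2 r_i = 11·4·12 + 5·3·5 + 11·1·10 + 10·12·6 + 2·9·4 = 1505 ≡ 10.
  S = (10, 3, 10) ≠ 0, so r is not a codeword (an error is present).
Step 3: locate the error. For a single error e at position i, S_ℓ = v_i·e·α_i^ℓ, so α_err = S_1/S_0.
  S_0^{−1} = 10^{−1} = 4 (mod 13), so α_err = 3·4 = 12 ≡ 12 = α_3. Error position i = 3.
  Consistency check: S_2/S_1 = 10·9 = 90 ≡ 12 = α_err ✓ (single-error assumption holds).
Step 4: error magnitude e = S_0/v_3 = S_0·∏_{j≠3}(α_3 − α_j) = 10·6 = 60 ≡ 8 (mod 13).
Step 5: correct position 3: c_3 = r_3 − e = 10 − 8 ≡ 2 (mod 13). Hence c = [12, 5, 2, 6, 4].
  Check: interpolating c through the α_i gives m(x) = 1 + 12·x (degree < 2) with m(α_i) = c_i for every i, so c is indeed a codeword.


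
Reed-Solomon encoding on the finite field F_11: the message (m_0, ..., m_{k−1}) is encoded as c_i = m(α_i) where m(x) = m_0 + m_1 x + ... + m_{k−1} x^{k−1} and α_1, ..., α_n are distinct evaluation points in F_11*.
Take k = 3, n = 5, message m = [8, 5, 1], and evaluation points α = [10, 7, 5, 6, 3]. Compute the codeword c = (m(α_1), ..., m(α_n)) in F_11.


c = [4, 4, 3, 8, 10]

Message polynomial: m(x) = 8 + 5·x + 1·x^2 (mod 11).
For each evaluation point α_i, compute m(α_i) mod 11:
  α_1 = 10: Horner steps 1 → 4 → 4, so m(10) = 4.
  α_2 = 7: Horner steps 1 → 1 → 4, so m(7) = 4.
  α_3 = 5: Horner steps 1 → 10 → 3, so m(5) = 3.
  α_4 = 6: Horner steps 1 → 0 → 8, so m(6) = 8.
  α_5 = 3: Horner steps 1 → 8 → 10, so m(3) = 10.
Codeword c = [4, 4, 3, 8, 10] ∈ F_11^5.


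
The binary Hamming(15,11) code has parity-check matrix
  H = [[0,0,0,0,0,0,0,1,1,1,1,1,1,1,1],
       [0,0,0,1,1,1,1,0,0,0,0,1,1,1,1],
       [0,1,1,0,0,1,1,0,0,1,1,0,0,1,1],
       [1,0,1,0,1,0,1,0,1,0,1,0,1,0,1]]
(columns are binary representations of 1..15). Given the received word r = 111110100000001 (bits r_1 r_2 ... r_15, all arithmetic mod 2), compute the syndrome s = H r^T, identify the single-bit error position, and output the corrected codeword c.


s = (1, 0, 0, 1)^T, error position = 9, corrected codeword c = 111110101000001

Compute s = H r^T mod 2 one row at a time:
  s_1 = 0 + 0 + 0 + 0 + 0 + 0 + 0 + 1 = 1 ≡ 1 (mod 2).
  s_2 = 1 + 1 + 0 + 1 + 0 + 0 + 0 + 1 = 4 ≡ 0 (mod 2).
  s_3 = 1 + 1 + 0 + 1 + 0 + 0 + 0 + 1 = 4 ≡ 0 (mod 2).
  s_4 = 1 + 1 + 1 + 1 + 0 + 0 + 0 + 1 = 5 ≡ 1 (mod 2).
s = (1, 0, 0, 1)^T — this equals column 9 of H (binary 1001), so error is at position 9.
Correct: flip bit 9 of r = 111110100000001 to get c = 111110101000001.


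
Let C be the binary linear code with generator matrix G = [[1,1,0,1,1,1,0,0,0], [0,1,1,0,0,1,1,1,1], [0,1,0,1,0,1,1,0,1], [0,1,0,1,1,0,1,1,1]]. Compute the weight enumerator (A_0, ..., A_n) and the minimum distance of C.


Weight distribution: A_0 = 1, A_3 = 3, A_4 = 3, A_5 = 4, A_6 = 4, A_7 = 1. Minimum distance d = 3.

Enumerate all 2^4 = 16 messages m ∈ F_2^4.
For each, compute codeword c = mG in F_2^9, then tally its weight.
  m = 0000 → c = 000000000, weight = 0.
  m = 1000 → c = 110111000, weight = 5.
  m = 0100 → c = 011001111, weight = 6.
  m = 1100 → c = 101110111, weight = 7.
  m = 0010 → c = 010101101, weight = 5.
  m = 1010 → c = 100010101, weight = 4.
  m = 0110 → c = 001100010, weight = 3.
  m = 1110 → c = 111011010, weight = 6.
  m = 0001 → c = 010110111, weight = 6.
  m = 1001 → c = 100001111, weight = 5.
  m = 0101 → c = 001111000, weight = 4.
  m = 1101 → c = 111000000, weight = 3.
  m = 0011 → c = 000011010, weight = 3.
  m = 1011 → c = 110100010, weight = 4.
  m = 0111 → c = 011010101, weight = 5.
  m = 1111 → c = 101101101, weight = 6.
Tally weights:
  weight 0: 1 codewords.
  weight 3: 3 codewords.
  weight 4: 3 codewords.
  weight 5: 4 codewords.
  weight 6: 4 codewords.
  weight 7: 1 codewords.
Minimum distance d = smallest w > 0 with A_w > 0 = 3.
Sanity: Σ A_w = 16 = 2^4 = 16 ✓.


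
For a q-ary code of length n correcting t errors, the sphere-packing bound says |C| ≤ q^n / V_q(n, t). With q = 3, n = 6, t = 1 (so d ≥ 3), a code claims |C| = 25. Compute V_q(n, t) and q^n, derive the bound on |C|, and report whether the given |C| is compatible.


V_q(n, t) = 13, q^n = 729, Hamming bound = 56, |C| = 25 ≤ bound (satisfied).

Step 1: Compute V_q(n, t) = Σ_{j=0}^1 C(n, j) (q−1)^j.
  j = 0: C(6,0)·(2)^0 = 1·1 = 1.
  j = 1: C(6,1)·(2)^1 = 6·2 = 12.
  V_q(n, t) = 1 + 12 = 13.
Step 2: q^n = 3^6 = 729.
Step 3: Hamming bound ⌊q^n / V_q(n,t)⌋ = ⌊729/13⌋ = 56.
Step 4: Compare |C| = 25 to 56: satisfied.
The claimed |C| lies below the Hamming bound.


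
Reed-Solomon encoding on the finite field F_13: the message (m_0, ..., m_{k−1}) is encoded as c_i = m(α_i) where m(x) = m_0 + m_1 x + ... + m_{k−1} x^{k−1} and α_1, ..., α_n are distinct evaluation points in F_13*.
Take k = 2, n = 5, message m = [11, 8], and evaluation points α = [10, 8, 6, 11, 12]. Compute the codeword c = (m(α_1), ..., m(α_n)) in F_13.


c = [0, 10, 7, 8, 3]

Message polynomial: m(x) = 11 + 8·x (mod 13).
For each evaluation point α_i, compute m(α_i) mod 13:
  α_1 = 10: Horner steps 8 → 0, so m(10) = 0.
  α_2 = 8: Horner steps 8 → 10, so m(8) = 10.
  α_3 = 6: Horner steps 8 → 7, so m(6) = 7.
  α_4 = 11: Horner steps 8 → 8, so m(11) = 8.
  α_5 = 12: Horner steps 8 → 3, so m(12) = 3.
Codeword c = [0, 10, 7, 8, 3] ∈ F_13^5.


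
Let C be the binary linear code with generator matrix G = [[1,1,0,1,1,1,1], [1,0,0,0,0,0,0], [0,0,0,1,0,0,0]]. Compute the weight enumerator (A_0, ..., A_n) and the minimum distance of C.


Weight distribution: A_0 = 1, A_1 = 2, A_2 = 1, A_4 = 1, A_5 = 2, A_6 = 1. Minimum distance d = 1.

Enumerate all 2^3 = 8 messages m ∈ F_2^3.
For each, compute codeword c = mG in F_2^7, then tally its weight.
  m = 000 → c = 0000000, weight = 0.
  m = 100 → c = 1101111, weight = 6.
  m = 010 → c = 1000000, weight = 1.
  m = 110 → c = 0101111, weight = 5.
  m = 001 → c = 0001000, weight = 1.
  m = 101 → c = 1100111, weight = 5.
  m = 011 → c = 1001000, weight = 2.
  m = 111 → c = 0100111, weight = 4.
Tally weights:
  weight 0: 1 codewords.
  weight 1: 2 codewords.
  weight 2: 1 codewords.
  weight 4: 1 codewords.
  weight 5: 2 codewords.
  weight 6: 1 codewords.
Minimum distance d = smallest w > 0 with A_w > 0 = 1.
Sanity: Σ A_w = 8 = 2^3 = 8 ✓.


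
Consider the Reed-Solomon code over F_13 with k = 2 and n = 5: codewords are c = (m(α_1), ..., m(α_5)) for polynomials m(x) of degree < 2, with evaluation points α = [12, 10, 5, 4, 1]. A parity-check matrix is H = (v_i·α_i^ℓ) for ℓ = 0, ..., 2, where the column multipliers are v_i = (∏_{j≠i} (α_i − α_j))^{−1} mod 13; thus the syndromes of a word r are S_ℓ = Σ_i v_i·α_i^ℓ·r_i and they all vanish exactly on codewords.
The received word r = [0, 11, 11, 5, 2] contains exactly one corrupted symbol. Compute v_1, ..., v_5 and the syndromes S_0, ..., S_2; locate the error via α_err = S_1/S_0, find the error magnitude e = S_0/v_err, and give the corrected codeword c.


S = (7, 9, 6), error at position 3, error magnitude e = 5, c = [0, 11, 6, 5, 2].

Step 1: column multipliers v_i = (∏_{j≠i}(α_i − α_j))^{−1} mod 13.
  i = 1 (α = 12): (12−10)(12−5)(12−4)(12−1) = 2·7·8·11 = 1232 ≡ 10, so v_1 = 10^{−1} = 4 (mod 13).
  i = 2 (α = 10): (10−12)(10−5)(10−4)(10−1) = (−2)·5·6·9 = −540 ≡ 6, so v_2 = 6^{−1} = 11 (mod 13).
  i = 3 (α = 5): (5−12)(5−10)(5−4)(5−1) = (−7)·(−5)·1·4 = 140 ≡ 10, so v_3 = 10^{−1} = 4 (mod 13).
  i = 4 (α = 4): (4−12)(4−10)(4−5)(4−1) = (−8)·(−6)·(−1)·3 = −144 ≡ 12, so v_4 = 12^{−1} = 12 (mod 13).
  i = 5 (α = 1): (1−12)(1−10)(1−5)(1−4) = (−11)·(−9)·(−4)·(−3) = 1188 ≡ 5, so v_5 = 5^{−1} = 8 (mod 13).
  v = [4, 11, 4, 12, 8].
Step 2: syndromes of r = [0, 11, 11, 5, 2] (all sums mod 13).
  S_0 = Σ v_i r_i = 4·0 + 11·11 + 4·11 + 12·5 + 8·2 = 241 ≡ 7.
  S_1 = Σ v_i α_i r_i = 4·12·0 + 11·10·11 + 4·5·11 + 12·4·5 + 8·1·2 = 1686 ≡ 9.
  α_i^2 mod 13 = [1, 9, 12, 3, 1].
  S_2 = Σ v_i α_i^2 r_i = 4·1·0 + 11·9·11 + 4·12·11 + 12·3·5 + 8·1·2 = 1813 ≡ 6.
  S = (7, 9, 6) ≠ 0, so r is not a codeword (an error is present).
Step 3: locate the error. For a single error e at position i, S_ℓ = v_i·e·α_i^ℓ, so α_err = S_1/S_0.
  S_0^{−1} = 7^{−1} = 2 (mod 13), so α_err = 9·2 = 18 ≡ 5 = α_3. Error position i = 3.
  Consistency check: S_2/S_1 = 6·3 = 18 ≡ 5 = α_err ✓ (single-error assumption holds).
Step 4: error magnitude e = S_0/v_3 = S_0·∏_{j≠3}(α_3 − α_j) = 7·10 = 70 ≡ 5 (mod 13).
Step 5: correct position 3: c_3 = r_3 − e = 11 − 5 ≡ 6 (mod 13). Hence c = [0, 11, 6, 5, 2].
  Check: interpolating c through the α_i gives m(x) = 1 + 1·x (degree < 2) with m(α_i) = c_i for every i, so c is indeed a codeword.


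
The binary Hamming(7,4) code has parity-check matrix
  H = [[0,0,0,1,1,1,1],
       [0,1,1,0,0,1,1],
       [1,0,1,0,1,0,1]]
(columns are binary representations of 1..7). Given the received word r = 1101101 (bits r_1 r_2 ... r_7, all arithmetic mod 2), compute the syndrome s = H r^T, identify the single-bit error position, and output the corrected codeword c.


s = (1, 0, 1)^T, error position = 5, corrected codeword c = 1101001

Compute s = H r^T mod 2 one row at a time:
  s_1 = 1 + 1 + 0 + 1 = 3 ≡ 1 (mod 2).
  s_2 = 1 + 0 + 0 + 1 = 2 ≡ 0 (mod 2).
  s_3 = 1 + 0 + 1 + 1 = 3 ≡ 1 (mod 2).
s = (1, 0, 1)^T — this equals column 5 of H (binary 101), so error is at position 5.
Correct: flip bit 5 of r = 1101101 to get c = 1101001.


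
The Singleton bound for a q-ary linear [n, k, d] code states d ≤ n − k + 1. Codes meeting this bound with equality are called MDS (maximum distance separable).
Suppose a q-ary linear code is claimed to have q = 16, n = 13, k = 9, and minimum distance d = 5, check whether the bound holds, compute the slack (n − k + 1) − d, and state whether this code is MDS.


Singleton RHS = n − k + 1 = 5, slack = 0, bound satisfied, MDS.

Singleton bound: d ≤ n − k + 1.
Here n = 13, k = 9, so n − k + 1 = 5.
Given d = 5, check d ≤ 5: YES.
Slack = (n − k + 1) − d = 0.
The code is MDS (slack = 0).
Description: the claimed parameters are [13, 9, 5]_16; such a code would be MDS (meets Singleton bound).


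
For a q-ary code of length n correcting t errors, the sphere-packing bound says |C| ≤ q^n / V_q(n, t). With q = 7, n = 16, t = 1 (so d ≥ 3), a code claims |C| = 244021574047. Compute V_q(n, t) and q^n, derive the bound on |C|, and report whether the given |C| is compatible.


V_q(n, t) = 97, q^n = 33232930569601, Hamming bound = 342607531645, |C| = 244021574047 ≤ bound (satisfied).

Step 1: Compute V_q(n, t) = Σ_{j=0}^1 C(n, j) (q−1)^j.
  j = 0: C(16,0)·(6)^0 = 1·1 = 1.
  j = 1: C(16,1)·(6)^1 = 16·6 = 96.
  V_q(n, t) = 1 + 96 = 97.
Step 2: q^n = 7^16 = 33232930569601.
Step 3: Hamming bound ⌊q^n / V_q(n,t)⌋ = ⌊33232930569601/97⌋ = 342607531645.
Step 4: Compare |C| = 244021574047 to 342607531645: satisfied.
The claimed |C| lies below the Hamming bound.


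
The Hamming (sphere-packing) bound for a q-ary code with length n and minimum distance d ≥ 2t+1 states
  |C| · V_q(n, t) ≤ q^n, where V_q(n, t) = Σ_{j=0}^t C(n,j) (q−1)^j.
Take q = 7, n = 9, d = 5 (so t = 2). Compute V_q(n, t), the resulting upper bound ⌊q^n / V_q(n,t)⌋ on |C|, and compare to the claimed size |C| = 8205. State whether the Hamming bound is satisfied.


V_q(n, t) = 1351, q^n = 40353607, Hamming bound = 29869, |C| = 8205 ≤ bound (satisfied).

Step 1: Compute V_q(n, t) = Σ_{j=0}^2 C(n, j) (q−1)^j.
  j = 0: C(9,0)·(6)^0 = 1·1 = 1.
  j = 1: C(9,1)·(6)^1 = 9·6 = 54.
  j = 2: C(9,2)·(6)^2 = 36·36 = 1296.
  V_q(n, t) = 1 + 54 + 1296 = 1351.
Step 2: q^n = 7^9 = 40353607.
Step 3: Hamming bound ⌊q^n / V_q(n,t)⌋ = ⌊40353607/1351⌋ = 29869.
Step 4: Compare |C| = 8205 to 29869: satisfied.
The claimed |C| lies below the Hamming bound.


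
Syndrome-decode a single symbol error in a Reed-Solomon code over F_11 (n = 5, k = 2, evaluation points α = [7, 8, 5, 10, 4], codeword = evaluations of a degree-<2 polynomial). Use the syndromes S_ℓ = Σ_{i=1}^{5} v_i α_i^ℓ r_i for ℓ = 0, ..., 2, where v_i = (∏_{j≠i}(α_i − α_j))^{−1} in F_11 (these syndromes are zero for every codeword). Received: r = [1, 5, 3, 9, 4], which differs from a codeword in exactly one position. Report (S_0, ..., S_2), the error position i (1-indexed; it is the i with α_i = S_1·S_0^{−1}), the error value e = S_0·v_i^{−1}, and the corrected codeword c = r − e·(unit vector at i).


S = (3, 2, 5), error at position 2, error magnitude e = 5, c = [1, 0, 3, 9, 4].

Step 1: column multipliers v_i = (∏_{j≠i}(α_i − α_j))^{−1} mod 11.
  i = 1 (α = 7): (7−8)(7−5)(7−10)(7−4) = (−1)·2·(−3)·3 = 18 ≡ 7, so v_1 = 7^{−1} = 8 (mod 11).
  i = 2 (α = 8): (8−7)(8−5)(8−10)(8−4) = 1·3·(−2)·4 = −24 ≡ 9, so v_2 = 9^{−1} = 5 (mod 11).
  i = 3 (α = 5): (5−7)(5−8)(5−10)(5−4) = (−2)·(−3)·(−5)·1 = −30 ≡ 3, so v_3 = 3^{−1} = 4 (mod 11).
  i = 4 (α = 10): (10−7)(10−8)(10−5)(10−4) = 3·2·5·6 = 180 ≡ 4, so v_4 = 4^{−1} = 3 (mod 11).
  i = 5 (α = 4): (4−7)(4−8)(4−5)(4−10) = (−3)·(−4)·(−1)·(−6) = 72 ≡ 6, so v_5 = 6^{−1} = 2 (mod 11).
  v = [8, 5, 4, 3, 2].
Step 2: syndromes of r = [1, 5, 3, 9, 4] (all sums mod 11).
  S_0 = Σ v_i r_i = 8·1 + 5·5 + 4·3 + 3·9 + 2·4 = 80 ≡ 3.
  S_1 = Σ v_i α_i r_i = 8·7·1 + 5·8·5 + 4·5·3 + 3·10·9 + 2·4·4 = 618 ≡ 2.
  α_i^2 mod 11 = [5, 9, 3, 1, 5].
  S_2 = Σ v_i α_i^2 r_i = 8·5·1 + 5·9·5 + 4·3·3 + 3·1·9 + 2·5·4 = 368 ≡ 5.
  S = (3, 2, 5) ≠ 0, so r is not a codeword (an error is present).
Step 3: locate the error. For a single error e at position i, S_ℓ = v_i·e·α_i^ℓ, so α_err = S_1/S_0.
  S_0^{−1} = 3^{−1} = 4 (mod 11), so α_err = 2·4 = 8 ≡ 8 = α_2. Error position i = 2.
  Consistency check: S_2/S_1 = 5·6 = 30 ≡ 8 = α_err ✓ (single-error assumption holds).
Step 4: error magnitude e = S_0/v_2 = S_0·∏_{j≠2}(α_2 − α_j) = 3·9 = 27 ≡ 5 (mod 11).
Step 5: correct position 2: c_2 = r_2 − e = 5 − 5 ≡ 0 (mod 11). Hence c = [1, 0, 3, 9, 4].
  Check: interpolating c through the α_i gives m(x) = 8 + 10·x (degree < 2) with m(α_i) = c_i for every i, so c is indeed a codeword.
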